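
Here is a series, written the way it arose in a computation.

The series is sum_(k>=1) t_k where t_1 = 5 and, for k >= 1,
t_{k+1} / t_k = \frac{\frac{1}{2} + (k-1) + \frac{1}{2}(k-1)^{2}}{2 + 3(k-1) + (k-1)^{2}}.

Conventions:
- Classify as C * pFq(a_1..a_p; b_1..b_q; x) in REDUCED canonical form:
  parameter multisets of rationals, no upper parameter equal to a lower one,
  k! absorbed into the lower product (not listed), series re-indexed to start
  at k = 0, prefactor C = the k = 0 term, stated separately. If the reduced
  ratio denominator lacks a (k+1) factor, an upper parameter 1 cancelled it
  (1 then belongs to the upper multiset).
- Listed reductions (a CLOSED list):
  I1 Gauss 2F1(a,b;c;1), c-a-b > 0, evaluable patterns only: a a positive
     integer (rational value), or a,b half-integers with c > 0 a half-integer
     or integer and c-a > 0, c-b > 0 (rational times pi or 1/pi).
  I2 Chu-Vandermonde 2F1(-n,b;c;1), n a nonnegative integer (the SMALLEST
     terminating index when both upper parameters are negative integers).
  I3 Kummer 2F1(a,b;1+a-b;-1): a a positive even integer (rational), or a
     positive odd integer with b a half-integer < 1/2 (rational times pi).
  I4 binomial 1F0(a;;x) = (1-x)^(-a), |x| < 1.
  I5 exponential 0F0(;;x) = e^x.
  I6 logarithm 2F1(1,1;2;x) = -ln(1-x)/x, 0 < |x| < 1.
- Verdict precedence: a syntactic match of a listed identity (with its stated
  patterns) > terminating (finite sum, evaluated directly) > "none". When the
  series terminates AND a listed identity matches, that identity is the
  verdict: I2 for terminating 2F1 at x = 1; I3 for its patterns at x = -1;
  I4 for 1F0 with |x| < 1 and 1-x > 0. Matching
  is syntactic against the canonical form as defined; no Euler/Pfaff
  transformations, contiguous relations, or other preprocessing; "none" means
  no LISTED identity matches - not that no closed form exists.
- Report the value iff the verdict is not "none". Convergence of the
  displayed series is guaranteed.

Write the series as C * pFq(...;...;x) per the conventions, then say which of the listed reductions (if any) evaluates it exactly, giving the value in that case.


Classification (C = 5): 2F1 with upper {1, 1}, lower {2}, argument x = \frac{1}{2}. Verdict: this is the logarithmic series (I6) (the logarithm: parameters (1,1;2), x = \frac{1}{2}). Exact value: \left(-10\right) \cdot \ln\left(\frac{1}{2}\right).

First insight: from the first term 5: factor the ratio over Q (C = 5): negated roots = parameters.
Consecutive-term ratio: r(k) = \frac{1}{2} * (k+1) (k+1) / [(k+2) (k+1)] - rational; roots negated = parameters, x = \frac{1}{2}, C = 5.


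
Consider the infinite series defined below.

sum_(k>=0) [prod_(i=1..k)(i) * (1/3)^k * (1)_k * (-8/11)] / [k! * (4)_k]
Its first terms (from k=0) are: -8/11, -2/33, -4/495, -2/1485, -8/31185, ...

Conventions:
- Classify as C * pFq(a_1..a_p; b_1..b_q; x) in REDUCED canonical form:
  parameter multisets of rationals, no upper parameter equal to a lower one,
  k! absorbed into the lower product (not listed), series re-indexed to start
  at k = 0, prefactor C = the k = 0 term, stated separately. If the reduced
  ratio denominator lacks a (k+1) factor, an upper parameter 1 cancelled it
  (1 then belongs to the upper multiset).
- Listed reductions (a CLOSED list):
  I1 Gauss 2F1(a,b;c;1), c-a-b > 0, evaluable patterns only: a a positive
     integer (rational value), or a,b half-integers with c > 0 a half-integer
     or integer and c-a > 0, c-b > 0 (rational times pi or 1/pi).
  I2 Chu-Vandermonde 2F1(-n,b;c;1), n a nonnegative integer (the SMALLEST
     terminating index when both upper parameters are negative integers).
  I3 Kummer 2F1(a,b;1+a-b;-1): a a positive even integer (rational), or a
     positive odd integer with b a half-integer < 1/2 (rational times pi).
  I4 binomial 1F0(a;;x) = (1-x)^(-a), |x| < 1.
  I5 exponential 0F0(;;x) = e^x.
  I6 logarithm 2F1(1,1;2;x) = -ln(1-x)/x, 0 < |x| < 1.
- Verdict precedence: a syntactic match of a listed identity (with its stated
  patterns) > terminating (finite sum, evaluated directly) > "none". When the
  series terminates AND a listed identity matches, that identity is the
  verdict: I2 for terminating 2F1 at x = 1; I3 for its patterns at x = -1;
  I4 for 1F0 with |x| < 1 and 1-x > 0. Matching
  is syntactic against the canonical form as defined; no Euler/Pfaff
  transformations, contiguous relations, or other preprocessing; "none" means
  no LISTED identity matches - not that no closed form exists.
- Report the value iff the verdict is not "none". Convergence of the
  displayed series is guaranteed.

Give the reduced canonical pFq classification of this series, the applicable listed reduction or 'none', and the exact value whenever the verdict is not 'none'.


Reduced: x = 1/3, 2F1, upper = {1, 1}, lower = {4}, C = -8/11. Verdict: none (x = 1/3): each listed identity misses the multisets {1, 1} ; {4}.

Structural cue: t_0 = -8/11 here, and the running product (C = -8/11, x = 1/3) telescopes to a rising factorial.
Adjacent-term ratio: r(k) = (1/3) * (k+1) (k+1) / [(k+4) (k+1)] - poly over poly, x = (1/3) from leading terms; C = -8/11 at k = 0.


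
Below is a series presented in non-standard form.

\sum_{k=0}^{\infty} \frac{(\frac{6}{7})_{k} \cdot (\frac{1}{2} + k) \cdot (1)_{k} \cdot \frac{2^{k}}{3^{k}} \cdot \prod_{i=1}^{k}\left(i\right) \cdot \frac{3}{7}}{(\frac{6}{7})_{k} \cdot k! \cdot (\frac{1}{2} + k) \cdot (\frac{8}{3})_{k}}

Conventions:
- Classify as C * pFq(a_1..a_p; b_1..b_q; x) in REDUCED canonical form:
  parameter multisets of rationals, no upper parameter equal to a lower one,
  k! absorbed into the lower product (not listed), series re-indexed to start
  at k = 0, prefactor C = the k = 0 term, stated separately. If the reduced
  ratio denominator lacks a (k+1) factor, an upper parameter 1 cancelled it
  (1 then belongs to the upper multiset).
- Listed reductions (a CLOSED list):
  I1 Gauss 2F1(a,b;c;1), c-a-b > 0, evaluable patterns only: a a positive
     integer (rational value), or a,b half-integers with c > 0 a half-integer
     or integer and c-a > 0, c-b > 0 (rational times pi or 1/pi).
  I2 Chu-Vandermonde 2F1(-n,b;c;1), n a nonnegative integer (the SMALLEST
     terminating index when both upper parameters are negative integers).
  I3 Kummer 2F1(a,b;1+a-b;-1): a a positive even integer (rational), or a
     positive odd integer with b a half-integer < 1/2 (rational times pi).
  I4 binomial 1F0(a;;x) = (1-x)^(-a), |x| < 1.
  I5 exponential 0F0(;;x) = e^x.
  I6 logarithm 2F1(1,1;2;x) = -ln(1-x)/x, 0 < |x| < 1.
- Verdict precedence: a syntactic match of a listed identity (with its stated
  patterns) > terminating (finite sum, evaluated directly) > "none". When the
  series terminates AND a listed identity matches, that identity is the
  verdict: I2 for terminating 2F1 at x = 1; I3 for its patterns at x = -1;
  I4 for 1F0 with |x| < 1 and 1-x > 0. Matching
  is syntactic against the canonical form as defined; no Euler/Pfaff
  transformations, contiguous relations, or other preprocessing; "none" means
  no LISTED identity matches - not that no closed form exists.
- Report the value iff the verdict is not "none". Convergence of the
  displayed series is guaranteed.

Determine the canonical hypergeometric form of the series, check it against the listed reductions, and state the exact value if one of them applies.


x = \frac{2}{3} here; the reduced form reads 2F1, upper {1, 1}, lower {\frac{8}{3}}, C = \frac{3}{7}. Verdict: no listed reduction: x = \frac{2}{3} and upper {1, 1} fail every I1-I6 pattern.

The tell: t_0 being \frac{3}{7}, the parameter 6/7 appears in both the upper and lower lists and cancels (alongside the other common factor).
Ratio: r(k) = \frac{2}{3} * (k+1) (k+1) / [(k+\frac{8}{3}) (k+1)] - rational in k. x = \frac{2}{3}; t_0 = \frac{3}{7}; negate the roots.


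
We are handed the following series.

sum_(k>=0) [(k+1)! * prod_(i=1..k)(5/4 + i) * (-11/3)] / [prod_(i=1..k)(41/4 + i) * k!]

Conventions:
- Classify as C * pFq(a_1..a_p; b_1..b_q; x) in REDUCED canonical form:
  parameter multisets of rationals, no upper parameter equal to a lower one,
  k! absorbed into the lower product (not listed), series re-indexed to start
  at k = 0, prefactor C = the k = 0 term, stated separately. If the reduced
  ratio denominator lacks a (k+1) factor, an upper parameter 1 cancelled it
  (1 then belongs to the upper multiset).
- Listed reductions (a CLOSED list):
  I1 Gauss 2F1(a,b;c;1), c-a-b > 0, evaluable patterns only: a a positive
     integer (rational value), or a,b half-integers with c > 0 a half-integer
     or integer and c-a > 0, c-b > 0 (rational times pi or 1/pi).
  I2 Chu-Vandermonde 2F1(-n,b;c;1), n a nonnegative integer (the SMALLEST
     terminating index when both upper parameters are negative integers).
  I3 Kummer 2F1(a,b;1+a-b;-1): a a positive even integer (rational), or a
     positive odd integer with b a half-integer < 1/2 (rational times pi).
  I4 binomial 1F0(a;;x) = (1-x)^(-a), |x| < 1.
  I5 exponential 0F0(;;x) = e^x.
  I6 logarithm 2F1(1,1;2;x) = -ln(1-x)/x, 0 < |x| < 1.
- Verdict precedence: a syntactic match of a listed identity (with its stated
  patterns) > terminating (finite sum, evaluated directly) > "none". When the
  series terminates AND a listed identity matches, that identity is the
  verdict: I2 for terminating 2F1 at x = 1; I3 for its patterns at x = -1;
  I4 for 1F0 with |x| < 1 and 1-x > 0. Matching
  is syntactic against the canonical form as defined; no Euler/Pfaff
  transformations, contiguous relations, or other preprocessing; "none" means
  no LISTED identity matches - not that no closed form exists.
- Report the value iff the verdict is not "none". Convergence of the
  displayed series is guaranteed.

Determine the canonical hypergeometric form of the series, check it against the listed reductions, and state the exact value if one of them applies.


Reduced: x = 1, 2F1, upper = {2, 9/4}, lower = {45/4}, C = -11/3. Verdict at x = 1: the Gauss summation I1 matches (x = 1: the Gamma ratio telescopes since c-a-b = 7 > 0 and a = 2 in Z>0). Exact value: -16687/2688.

First insight: t_0 = -11/3 here, and the lower running product (C = -11/3, x = 1) is a rising factorial.
Term ratio: r(k) = 1 * (k+2) (k+9/4) / [(k+45/4) (k+1)] - poly over poly, x = 1 from leading terms; C = -11/3 at k = 0.


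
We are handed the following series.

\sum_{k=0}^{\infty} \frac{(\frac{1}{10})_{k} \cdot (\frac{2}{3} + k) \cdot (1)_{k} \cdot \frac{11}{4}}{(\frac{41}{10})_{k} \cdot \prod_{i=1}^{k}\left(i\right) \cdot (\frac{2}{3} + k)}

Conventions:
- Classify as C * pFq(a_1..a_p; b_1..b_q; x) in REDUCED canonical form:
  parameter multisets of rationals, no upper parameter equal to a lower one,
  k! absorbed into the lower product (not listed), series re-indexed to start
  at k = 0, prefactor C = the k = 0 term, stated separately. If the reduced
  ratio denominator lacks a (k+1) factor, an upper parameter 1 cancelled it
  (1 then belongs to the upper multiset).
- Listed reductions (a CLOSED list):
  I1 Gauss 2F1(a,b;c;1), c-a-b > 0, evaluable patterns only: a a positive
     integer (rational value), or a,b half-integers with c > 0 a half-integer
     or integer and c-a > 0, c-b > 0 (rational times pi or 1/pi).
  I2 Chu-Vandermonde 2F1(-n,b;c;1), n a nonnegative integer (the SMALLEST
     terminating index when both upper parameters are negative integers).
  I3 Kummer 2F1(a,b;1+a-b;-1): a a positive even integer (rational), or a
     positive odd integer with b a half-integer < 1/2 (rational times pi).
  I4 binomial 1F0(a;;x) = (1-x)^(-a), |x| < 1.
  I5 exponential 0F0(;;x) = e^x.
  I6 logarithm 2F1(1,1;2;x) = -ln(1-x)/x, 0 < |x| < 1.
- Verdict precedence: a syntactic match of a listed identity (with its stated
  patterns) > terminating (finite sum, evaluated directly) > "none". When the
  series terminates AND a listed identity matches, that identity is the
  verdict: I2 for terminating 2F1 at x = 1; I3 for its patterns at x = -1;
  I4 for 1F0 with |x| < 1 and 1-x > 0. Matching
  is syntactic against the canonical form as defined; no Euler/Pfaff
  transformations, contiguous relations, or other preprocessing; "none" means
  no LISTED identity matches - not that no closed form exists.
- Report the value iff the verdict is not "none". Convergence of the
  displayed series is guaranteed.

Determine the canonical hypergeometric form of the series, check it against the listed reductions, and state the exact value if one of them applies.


Classification (C = \frac{11}{4}): 2F1 with upper {\frac{1}{10}, 1}, lower {\frac{41}{10}}, argument x = 1. Verdict at x = 1: Gauss (I1, integer-parameter pattern) matches (x = 1: the Gamma ratio telescopes since c-a-b = 3 > 0 and a = 1 in Z>0). Exact value: \frac{341}{120}.

Key step: x = 1 and k + 2/3 divides numerator and denominator alike; C = 11/4, x = 1 after cancelling.
Step ratio: r(k) = 1 * (k+\frac{1}{10}) (k+1) / [(k+\frac{41}{10}) (k+1)] - poly over poly, x = 1 from leading terms; C = \frac{11}{4} at k = 0.


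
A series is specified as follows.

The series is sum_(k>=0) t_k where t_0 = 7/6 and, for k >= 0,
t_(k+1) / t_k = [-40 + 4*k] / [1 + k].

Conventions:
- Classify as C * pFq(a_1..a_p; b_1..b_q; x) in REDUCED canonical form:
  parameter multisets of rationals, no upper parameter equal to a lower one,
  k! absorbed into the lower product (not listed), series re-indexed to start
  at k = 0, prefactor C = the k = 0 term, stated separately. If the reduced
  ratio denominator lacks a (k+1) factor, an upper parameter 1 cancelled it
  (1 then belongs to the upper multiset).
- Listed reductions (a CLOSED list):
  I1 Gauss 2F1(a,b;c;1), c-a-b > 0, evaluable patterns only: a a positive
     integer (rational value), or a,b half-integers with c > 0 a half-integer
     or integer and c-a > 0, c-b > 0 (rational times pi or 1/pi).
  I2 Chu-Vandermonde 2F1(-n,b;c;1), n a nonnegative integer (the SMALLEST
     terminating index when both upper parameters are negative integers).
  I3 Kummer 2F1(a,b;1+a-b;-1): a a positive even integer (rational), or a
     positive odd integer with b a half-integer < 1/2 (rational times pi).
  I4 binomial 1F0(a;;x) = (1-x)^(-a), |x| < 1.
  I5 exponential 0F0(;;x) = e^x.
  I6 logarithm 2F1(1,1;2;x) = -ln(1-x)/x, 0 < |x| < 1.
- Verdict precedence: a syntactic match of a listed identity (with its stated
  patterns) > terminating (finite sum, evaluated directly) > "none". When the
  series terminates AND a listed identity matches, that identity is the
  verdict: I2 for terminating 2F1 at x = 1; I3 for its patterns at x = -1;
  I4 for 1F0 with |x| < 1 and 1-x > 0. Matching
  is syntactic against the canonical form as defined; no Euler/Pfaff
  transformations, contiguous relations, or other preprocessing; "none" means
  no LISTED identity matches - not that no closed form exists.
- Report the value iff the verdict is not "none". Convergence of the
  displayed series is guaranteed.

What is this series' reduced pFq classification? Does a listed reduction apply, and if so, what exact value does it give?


Key step: t_0 being 7/6, roots of the ratio polynomials (C = 7/6) are the negated parameters.
Adjacent-term ratio: r(k) = 4 * (k-10) / [(k+1)] - rational; roots negated = parameters, x = 4, C = 7/6.

With C = 7/6: the canonical form is 1F0(-10; -; 4). Verdict: terminating - upper -10 stops the sum at k = 10; the 11 terms are added exactly. Its exact value is 137781/2.


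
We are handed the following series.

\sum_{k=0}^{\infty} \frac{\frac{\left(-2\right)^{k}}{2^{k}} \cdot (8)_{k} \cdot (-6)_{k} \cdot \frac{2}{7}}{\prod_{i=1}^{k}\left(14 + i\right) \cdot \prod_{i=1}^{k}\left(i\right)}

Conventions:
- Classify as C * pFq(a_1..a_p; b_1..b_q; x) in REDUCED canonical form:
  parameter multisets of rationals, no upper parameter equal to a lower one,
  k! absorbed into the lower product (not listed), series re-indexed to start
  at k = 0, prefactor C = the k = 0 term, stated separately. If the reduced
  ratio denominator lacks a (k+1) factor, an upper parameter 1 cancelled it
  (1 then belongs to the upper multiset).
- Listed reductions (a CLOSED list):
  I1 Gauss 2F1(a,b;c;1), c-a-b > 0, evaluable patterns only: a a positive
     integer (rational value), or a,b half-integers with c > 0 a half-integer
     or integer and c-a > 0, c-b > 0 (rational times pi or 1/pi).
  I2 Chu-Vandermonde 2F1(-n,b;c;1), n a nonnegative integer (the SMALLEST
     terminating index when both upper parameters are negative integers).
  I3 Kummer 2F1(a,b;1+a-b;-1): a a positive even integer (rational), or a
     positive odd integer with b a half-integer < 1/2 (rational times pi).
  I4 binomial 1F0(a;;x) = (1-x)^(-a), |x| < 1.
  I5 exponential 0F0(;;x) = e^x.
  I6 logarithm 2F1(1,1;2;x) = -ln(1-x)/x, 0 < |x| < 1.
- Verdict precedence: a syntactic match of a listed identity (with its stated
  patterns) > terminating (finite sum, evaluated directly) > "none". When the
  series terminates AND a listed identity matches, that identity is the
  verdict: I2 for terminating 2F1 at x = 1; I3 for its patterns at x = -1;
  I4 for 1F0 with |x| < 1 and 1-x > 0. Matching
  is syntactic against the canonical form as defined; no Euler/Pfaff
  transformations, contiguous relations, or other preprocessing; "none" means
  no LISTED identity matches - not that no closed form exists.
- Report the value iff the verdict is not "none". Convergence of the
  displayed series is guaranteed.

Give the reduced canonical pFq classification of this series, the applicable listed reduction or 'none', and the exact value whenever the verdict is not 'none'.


Key observation: x = -1 and the lower running product (C = 2/7) is a rising factorial.
Ratio: r(k) = -1 * (k-6) (k+8) / [(k+15) (k+1)] - rational in k, leading ratio -1; with t_0 = \frac{2}{7}, classification follows.

Canonical form: C = \frac{2}{7} times 2F1 with upper {-6, 8}, lower {15}, x = -1. Verdict at x = -1: Kummer's theorem (I3) matches (x = -1; c = 15 equals 1+a-b for upper {-6, 8}: listed pattern). Value: \frac{143}{35}.


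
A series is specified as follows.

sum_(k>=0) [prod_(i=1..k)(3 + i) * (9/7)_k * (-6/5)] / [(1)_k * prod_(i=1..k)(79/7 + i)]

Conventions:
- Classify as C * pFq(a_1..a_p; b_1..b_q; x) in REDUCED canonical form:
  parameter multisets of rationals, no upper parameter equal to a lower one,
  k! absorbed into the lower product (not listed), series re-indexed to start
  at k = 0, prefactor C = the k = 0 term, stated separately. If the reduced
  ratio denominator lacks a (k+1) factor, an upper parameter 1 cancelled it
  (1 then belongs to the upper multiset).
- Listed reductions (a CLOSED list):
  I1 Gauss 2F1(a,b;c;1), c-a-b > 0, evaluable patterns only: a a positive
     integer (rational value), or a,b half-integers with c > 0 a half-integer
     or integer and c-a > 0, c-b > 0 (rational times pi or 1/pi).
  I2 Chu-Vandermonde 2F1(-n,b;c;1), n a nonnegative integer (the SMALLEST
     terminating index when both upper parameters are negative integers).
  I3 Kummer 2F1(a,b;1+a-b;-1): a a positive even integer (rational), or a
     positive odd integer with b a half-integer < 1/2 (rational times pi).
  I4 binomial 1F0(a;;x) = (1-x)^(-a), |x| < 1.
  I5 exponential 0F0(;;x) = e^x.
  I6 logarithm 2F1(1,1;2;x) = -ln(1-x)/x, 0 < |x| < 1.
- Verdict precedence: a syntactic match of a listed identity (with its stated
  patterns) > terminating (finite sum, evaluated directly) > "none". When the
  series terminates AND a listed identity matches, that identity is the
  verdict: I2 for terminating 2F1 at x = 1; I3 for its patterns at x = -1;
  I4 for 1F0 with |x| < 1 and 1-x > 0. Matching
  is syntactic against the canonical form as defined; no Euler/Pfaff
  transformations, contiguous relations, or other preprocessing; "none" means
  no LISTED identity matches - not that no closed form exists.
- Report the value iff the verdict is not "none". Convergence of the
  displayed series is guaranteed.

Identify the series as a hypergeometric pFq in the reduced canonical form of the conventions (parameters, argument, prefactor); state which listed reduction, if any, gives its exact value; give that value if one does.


x = 1 here; the reduced form reads 2F1, upper {9/7, 4}, lower {86/7}, C = -6/5. Verdict: Gauss (I1, integer-parameter pattern) matches (x = 1: the Gamma ratio telescopes since c-a-b = 7 > 0 and a = 4 in Z>0). Its exact value is -178698/84035.

Structural cue: from the first term -6/5: (1)_k (C = -6/5, x = 1) is k! itself.
Adjacent-term ratio: r(k) = 1 * (k+9/7) (k+4) / [(k+86/7) (k+1)] - rational; roots negated = parameters, x = 1, C = -6/5.


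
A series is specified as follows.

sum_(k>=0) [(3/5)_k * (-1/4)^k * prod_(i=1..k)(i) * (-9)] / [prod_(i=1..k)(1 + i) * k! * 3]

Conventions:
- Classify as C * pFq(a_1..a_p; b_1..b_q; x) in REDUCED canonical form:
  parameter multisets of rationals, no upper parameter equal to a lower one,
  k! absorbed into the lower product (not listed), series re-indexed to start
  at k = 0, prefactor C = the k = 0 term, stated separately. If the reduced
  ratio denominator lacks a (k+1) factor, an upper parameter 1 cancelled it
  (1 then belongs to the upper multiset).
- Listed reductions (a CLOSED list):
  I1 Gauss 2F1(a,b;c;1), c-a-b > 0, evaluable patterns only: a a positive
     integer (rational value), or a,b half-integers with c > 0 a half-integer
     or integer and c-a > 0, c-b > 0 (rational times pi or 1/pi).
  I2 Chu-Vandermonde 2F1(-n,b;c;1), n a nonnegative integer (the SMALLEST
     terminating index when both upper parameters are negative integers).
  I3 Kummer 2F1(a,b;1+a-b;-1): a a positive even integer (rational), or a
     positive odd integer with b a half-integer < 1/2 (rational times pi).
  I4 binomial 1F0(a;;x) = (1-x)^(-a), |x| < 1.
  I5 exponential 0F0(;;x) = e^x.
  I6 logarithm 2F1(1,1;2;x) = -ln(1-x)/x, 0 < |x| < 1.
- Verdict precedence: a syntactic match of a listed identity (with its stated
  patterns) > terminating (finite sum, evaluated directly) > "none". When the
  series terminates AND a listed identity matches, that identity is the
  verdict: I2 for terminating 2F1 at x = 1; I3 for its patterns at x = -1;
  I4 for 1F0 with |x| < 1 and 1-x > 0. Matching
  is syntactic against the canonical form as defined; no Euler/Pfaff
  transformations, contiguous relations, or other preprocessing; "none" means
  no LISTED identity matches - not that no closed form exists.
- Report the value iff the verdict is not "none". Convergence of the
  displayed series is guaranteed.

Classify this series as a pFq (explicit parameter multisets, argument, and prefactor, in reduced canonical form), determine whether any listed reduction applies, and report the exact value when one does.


First insight: x = (-1/4) and the running product (C = -3) telescopes to a rising factorial.
Adjacent-term ratio: r(k) = (-1/4) * (k+3/5) (k+1) / [(k+2) (k+1)] - rational; roots negated = parameters, x = (-1/4), C = -3.

With C = -3: the canonical form is 2F1(3/5, 1; 2; -1/4). Verdict: none - this 2F1 at x = -1/4 matches no listed pattern, and upper {3/5, 1} holds no stopper.


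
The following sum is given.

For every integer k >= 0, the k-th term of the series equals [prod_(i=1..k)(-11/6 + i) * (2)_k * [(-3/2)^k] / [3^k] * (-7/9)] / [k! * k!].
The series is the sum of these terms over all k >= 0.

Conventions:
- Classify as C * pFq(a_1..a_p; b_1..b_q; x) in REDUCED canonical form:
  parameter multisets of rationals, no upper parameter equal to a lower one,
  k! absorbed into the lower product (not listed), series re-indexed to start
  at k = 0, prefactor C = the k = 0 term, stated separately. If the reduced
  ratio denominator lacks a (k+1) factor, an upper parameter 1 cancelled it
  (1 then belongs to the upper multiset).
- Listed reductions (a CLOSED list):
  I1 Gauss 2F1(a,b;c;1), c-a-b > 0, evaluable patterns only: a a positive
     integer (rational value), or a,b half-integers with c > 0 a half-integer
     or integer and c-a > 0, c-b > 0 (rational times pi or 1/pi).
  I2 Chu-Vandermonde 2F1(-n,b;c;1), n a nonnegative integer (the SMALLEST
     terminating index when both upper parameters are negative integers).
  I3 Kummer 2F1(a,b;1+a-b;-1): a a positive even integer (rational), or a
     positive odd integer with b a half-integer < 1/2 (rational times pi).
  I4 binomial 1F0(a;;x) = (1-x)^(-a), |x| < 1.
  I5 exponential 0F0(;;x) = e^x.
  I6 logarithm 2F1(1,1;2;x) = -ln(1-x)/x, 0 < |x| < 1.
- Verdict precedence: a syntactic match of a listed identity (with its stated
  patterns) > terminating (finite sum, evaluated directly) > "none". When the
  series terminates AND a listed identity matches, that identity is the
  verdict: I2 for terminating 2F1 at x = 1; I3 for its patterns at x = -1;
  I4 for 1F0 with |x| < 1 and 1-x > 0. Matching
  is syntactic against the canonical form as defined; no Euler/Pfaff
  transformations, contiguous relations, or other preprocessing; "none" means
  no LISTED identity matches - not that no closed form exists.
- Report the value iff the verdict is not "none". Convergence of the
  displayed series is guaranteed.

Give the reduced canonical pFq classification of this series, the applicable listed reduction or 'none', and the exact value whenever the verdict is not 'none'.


Canonical form: C = -7/9 times 2F1 with upper {-5/6, 2}, lower {1}, x = -1/2. Verdict: none. A 2F1 with upper {-5/6, 2} fits none of I1-I6 at x = -1/2; the sum runs forever.

Key step: with t_0 = -7/9, the running product (C = -7/9, x = -1/2) telescopes to a rising factorial.
Adjacent-term ratio: r(k) = (-1/2) * (k-5/6) (k+2) / [(k+1) (k+1)] - rational in k, leading ratio (-1/2); with t_0 = -7/9, classification follows.


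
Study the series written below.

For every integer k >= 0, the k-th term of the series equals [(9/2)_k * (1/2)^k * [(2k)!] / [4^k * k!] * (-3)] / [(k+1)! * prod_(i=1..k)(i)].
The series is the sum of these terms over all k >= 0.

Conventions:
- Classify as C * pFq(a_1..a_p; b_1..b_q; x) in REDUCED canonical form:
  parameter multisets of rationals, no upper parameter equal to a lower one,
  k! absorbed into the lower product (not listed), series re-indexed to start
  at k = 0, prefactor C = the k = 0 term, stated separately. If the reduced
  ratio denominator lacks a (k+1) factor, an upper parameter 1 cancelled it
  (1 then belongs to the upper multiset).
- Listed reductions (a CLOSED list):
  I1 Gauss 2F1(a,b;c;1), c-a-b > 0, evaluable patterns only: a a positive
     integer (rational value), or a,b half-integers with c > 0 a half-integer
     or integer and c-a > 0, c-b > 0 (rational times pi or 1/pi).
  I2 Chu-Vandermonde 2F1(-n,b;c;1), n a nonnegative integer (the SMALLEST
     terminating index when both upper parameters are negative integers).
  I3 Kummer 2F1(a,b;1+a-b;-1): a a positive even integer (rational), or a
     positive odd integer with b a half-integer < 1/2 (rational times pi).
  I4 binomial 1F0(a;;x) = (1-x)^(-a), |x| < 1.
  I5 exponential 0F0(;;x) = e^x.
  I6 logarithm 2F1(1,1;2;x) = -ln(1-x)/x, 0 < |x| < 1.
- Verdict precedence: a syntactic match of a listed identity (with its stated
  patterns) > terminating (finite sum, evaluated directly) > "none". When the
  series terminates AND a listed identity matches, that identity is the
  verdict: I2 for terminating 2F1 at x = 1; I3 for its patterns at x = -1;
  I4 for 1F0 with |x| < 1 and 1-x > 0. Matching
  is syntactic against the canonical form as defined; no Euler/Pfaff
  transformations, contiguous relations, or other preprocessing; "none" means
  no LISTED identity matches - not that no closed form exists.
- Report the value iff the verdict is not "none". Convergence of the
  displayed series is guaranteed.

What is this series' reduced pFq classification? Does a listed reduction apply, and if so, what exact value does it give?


This is -3 * 2F1(1/2, 9/2; 2; 1/2) in reduced canonical form. Verdict: no listed reduction: x = 1/2 and upper {1/2, 9/2} fail every I1-I6 pattern.

Structural cue: with t_0 = -3, the (2k)!/(4^k k!) block (prefactor -3) is the Pochhammer (1/2)_k.
Term ratio: r(k) = (1/2) * (k+1/2) (k+9/2) / [(k+2) (k+1)] - rational; roots negated = parameters, x = (1/2), C = -3.


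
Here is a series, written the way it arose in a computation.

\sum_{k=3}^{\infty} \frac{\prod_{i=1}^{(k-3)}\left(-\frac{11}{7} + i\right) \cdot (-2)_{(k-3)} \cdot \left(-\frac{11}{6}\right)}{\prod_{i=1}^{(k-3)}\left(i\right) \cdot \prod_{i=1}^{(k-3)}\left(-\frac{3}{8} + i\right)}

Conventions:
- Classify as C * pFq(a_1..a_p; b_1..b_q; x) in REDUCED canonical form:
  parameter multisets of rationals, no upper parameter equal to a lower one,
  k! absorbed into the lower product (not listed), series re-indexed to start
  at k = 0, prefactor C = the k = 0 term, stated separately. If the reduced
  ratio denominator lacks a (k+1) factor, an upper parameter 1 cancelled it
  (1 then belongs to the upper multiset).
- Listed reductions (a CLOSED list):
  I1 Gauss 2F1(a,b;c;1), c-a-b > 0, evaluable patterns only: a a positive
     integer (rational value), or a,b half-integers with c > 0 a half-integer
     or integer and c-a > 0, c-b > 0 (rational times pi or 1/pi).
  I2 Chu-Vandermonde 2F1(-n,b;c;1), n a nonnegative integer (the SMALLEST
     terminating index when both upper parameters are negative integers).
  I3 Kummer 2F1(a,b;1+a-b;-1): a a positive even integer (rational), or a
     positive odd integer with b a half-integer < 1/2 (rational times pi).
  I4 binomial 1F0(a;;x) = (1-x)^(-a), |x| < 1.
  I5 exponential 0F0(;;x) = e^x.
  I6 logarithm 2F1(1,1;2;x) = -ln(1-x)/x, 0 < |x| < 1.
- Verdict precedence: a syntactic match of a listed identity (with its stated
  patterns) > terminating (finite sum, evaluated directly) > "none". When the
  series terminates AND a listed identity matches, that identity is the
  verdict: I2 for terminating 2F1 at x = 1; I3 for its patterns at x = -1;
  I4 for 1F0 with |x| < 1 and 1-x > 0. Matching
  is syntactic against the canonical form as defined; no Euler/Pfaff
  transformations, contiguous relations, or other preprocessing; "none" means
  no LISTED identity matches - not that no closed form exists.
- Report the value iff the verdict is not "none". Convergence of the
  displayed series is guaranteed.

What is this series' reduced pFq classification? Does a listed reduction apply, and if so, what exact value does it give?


Classification (C = -\frac{11}{6}): 2F1 with upper {-2, -\frac{4}{7}}, lower {\frac{5}{8}}, argument x = 1. Verdict: this is the Chu-Vandermonde identity I2 (terminating 2F1 at x = 1 with n = 2, b = -4/7, c = \frac{5}{8}). Value: -\frac{30217}{6370}.

The tell: t_0 = -\frac{11}{6} here, and the lower running product (prefactor -11/6) is a rising factorial.
Ratio: r(k) = 1 * (k-2) (k-\frac{4}{7}) / [(k+\frac{5}{8}) (k+1)] - rational in k. x = 1; t_0 = -\frac{11}{6}; negate the roots.


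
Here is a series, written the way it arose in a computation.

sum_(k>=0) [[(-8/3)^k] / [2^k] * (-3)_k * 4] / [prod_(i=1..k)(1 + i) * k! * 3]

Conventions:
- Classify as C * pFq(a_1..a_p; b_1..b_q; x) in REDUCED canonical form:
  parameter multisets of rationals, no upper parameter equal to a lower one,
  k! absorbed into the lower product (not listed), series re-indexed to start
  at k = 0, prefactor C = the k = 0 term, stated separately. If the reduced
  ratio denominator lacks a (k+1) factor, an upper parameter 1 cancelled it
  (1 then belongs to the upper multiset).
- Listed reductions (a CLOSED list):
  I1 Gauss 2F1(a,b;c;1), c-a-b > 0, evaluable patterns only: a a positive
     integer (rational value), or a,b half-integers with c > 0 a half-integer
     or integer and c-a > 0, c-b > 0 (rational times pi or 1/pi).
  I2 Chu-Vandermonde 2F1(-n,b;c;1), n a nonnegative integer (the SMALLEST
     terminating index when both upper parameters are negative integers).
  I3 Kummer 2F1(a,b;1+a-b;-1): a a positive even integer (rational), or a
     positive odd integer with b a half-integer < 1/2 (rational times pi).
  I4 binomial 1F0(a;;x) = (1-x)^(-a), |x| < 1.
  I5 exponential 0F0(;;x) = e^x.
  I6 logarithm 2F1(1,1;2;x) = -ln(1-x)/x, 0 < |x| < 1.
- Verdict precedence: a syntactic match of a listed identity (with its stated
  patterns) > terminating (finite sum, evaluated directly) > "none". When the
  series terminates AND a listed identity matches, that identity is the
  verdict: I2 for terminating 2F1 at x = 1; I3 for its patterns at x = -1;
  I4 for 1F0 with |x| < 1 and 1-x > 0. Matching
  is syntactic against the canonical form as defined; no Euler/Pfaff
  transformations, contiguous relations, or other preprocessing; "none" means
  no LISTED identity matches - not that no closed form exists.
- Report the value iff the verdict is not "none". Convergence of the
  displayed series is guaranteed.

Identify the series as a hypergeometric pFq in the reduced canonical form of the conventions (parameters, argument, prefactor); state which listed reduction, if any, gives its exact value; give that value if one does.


This is 4/3 * 1F1(-3; 2; -4/3) in reduced canonical form. Verdict: terminating - upper -3 stops the sum at k = 3; the 4 terms are added exactly. Hence: 1292/243.

Key step: from the first term 4/3: the lower running product (C = 4/3) is a rising factorial.
Term ratio: r(k) = (-4/3) * (k-3) / [(k+2) (k+1)] - rational in k. x = (-4/3); t_0 = 4/3; negate the roots.


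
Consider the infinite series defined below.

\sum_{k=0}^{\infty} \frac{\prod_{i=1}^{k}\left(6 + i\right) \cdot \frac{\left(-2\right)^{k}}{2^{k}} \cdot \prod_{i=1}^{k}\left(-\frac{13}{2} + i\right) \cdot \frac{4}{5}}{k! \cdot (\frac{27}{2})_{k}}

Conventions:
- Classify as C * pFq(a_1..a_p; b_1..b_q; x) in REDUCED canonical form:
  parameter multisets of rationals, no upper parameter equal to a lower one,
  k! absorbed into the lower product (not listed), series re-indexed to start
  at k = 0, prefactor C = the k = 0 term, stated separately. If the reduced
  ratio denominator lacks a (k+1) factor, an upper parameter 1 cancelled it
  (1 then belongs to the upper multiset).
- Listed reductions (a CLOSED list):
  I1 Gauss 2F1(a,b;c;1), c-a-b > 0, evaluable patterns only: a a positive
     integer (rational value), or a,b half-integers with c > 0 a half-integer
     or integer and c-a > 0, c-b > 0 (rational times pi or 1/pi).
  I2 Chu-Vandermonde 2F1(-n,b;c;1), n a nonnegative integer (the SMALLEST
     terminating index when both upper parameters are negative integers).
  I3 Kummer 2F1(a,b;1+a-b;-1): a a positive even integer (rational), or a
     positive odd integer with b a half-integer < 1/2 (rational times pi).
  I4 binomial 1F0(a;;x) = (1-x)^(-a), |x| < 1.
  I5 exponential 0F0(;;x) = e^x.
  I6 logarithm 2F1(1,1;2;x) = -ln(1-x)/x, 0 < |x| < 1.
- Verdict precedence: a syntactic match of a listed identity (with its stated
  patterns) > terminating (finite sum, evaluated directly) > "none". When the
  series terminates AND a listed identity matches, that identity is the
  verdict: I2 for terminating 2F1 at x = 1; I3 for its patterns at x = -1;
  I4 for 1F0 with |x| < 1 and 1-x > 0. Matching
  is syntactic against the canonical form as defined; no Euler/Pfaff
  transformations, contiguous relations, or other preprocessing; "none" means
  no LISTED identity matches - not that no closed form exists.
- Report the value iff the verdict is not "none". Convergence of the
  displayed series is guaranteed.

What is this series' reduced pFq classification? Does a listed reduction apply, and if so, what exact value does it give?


Reduced: x = -1, 2F1, upper = {-\frac{11}{2}, 7}, lower = {\frac{27}{2}}, C = \frac{4}{5}. Verdict: this is Kummer's theorem (I3) (x = -1; c = \frac{27}{2} equals 1+a-b for upper {-\frac{11}{2}, 7}: listed pattern). Value: \frac{185910725}{67108864} \cdot \pi.

Key observation: t_0 = \frac{4}{5} here, and the two k-th powers (prefactor 4/5) combine into one argument.
Ratio: r(k) = -1 * (k-\frac{11}{2}) (k+7) / [(k+\frac{27}{2}) (k+1)] - poly over poly, x = -1 from leading terms; C = \frac{4}{5} at k = 0.


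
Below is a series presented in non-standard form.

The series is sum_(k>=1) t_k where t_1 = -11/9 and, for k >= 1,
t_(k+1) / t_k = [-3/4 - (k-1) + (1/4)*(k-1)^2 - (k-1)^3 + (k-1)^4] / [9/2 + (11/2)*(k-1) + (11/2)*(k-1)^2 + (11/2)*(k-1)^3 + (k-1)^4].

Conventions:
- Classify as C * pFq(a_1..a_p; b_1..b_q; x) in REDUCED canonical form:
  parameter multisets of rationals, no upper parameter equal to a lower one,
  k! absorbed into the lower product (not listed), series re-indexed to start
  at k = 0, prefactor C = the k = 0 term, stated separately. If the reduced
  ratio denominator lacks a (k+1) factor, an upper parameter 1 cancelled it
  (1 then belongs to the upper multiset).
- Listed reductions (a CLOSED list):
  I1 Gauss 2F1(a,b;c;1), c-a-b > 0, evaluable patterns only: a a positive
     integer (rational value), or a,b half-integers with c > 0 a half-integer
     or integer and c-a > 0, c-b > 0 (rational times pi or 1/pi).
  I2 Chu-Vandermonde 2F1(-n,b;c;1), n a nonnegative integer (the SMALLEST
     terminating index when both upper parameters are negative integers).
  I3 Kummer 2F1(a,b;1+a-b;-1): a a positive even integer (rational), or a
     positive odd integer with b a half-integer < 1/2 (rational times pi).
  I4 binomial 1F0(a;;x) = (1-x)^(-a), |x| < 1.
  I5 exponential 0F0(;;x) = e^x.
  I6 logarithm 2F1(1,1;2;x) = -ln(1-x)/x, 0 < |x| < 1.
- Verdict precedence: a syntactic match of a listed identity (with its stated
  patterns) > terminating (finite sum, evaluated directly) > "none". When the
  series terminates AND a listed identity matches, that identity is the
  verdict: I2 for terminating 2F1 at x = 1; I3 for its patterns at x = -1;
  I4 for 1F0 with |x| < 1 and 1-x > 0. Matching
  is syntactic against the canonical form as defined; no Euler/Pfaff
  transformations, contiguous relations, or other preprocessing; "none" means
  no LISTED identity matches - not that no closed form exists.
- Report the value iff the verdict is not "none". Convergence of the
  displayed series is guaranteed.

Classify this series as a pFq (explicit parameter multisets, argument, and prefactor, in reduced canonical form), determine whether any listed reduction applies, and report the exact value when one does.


x = 1 here; the reduced form reads 2F1, upper {-3/2, 1/2}, lower {9/2}, C = -11/9. Verdict at x = 1: Gauss's theorem I1 (half-integer case) matches (x = 1; upper {-3/2, 1/2} half-integers, c = 9/2 in the evaluable pattern). Its exact value is (-2695/8192) * pi.

First insight: t_0 = -11/9 here, and cancel k^2 + 1 from the displayed ratio first; then C = -11/9, x = 1.
Term ratio: r(k) = 1 * (k-3/2) (k+1/2) / [(k+9/2) (k+1)] - poly over poly, x = 1 from leading terms; C = -11/9 at k = 0.


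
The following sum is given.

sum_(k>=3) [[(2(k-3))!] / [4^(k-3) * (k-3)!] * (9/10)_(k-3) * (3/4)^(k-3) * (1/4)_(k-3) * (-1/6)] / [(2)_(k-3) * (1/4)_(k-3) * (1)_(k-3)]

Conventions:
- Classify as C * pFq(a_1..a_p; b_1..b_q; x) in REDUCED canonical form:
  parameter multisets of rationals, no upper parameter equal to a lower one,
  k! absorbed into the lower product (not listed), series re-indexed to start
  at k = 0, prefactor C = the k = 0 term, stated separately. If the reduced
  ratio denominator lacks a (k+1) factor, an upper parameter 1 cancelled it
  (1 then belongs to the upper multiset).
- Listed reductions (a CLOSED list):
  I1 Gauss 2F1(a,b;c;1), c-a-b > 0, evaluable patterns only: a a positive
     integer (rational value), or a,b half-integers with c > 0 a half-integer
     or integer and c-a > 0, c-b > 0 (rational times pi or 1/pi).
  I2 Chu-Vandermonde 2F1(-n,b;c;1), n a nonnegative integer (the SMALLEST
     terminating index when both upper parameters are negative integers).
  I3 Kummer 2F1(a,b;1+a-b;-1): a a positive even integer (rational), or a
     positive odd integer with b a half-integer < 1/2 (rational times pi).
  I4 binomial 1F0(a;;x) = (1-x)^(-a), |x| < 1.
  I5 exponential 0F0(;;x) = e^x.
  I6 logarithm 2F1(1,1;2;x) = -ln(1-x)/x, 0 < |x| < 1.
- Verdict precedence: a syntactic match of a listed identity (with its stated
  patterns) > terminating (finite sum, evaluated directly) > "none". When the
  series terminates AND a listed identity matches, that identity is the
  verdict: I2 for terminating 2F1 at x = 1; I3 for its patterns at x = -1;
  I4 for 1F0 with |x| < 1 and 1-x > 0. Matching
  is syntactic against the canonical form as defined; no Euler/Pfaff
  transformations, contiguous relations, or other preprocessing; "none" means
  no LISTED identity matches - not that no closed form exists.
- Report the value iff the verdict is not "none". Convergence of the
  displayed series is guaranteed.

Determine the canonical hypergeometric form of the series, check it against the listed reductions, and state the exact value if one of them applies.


Classification (C = -1/6): 2F1 with upper {1/2, 9/10}, lower {2}, argument x = 3/4. Verdict: none. Every listed pattern misses the 2F1 form at 3/4, upper {1/2, 9/10}.

First insight: with t_0 = -1/6, the (2k)!/(4^k k!) block (C = -1/6, x = 3/4) is the Pochhammer (1/2)_k.
Step ratio: r(k) = (3/4) * (k+1/2) (k+9/10) / [(k+2) (k+1)] - rational; roots negated = parameters, x = (3/4), C = -1/6.
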